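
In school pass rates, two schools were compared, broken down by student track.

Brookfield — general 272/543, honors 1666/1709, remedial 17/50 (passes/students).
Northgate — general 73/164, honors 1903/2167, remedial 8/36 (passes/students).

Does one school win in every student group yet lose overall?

No

General: Brookfield 272/543 = 50.1%, Northgate 73/164 = 44.5% → Brookfield
Honors: Brookfield 1666/1709 = 97.5%, Northgate 1903/2167 = 87.8% → Brookfield
Remedial: Brookfield 17/50 = 34.0%, Northgate 8/36 = 22.2% → Brookfield
Overall: Brookfield 1955/2302 = 84.9%, Northgate 1984/2367 = 83.8% → Brookfield
Brookfield wins overall and in every student group — no reversal.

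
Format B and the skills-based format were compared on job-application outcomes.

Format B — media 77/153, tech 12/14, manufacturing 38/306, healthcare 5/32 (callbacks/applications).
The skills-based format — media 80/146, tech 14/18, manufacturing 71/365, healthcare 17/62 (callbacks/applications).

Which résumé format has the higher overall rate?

Media: Format B 77/153 = 50.3%, the skills-based format 80/146 = 54.8% → the skills-based format
Tech: Format B 12/14 = 85.7%, the skills-based format 14/18 = 77.8% → Format B
Manufacturing: Format B 38/306 = 12.4%, the skills-based format 71/365 = 19.5% → the skills-based format
Healthcare: Format B 5/32 = 15.6%, the skills-based format 17/62 = 27.4% → the skills-based format
Overall: Format B 132/505 = 26.1%, the skills-based format 182/591 = 30.8% → the skills-based format
(Neither sweeps every industry group, but the skills-based format has the higher pooled rate.)

the skills-based format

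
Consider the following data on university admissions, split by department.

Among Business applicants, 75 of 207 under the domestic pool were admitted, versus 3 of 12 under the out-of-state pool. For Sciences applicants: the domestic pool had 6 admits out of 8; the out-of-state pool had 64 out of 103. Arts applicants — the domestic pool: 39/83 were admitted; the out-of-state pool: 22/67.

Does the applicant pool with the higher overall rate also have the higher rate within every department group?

Business: the domestic pool 75/207 = 36.2%, the out-of-state pool 3/12 = 25.0% → the domestic pool
Sciences: the domestic pool 6/8 = 75.0%, the out-of-state pool 64/103 = 62.1% → the domestic pool
Arts: the domestic pool 39/83 = 47.0%, the out-of-state pool 22/67 = 32.8% → the domestic pool
Overall: the domestic pool 120/298 = 40.3%, the out-of-state pool 89/182 = 48.9% → the out-of-state pool
The domestic pool wins each department group but the out-of-state pool wins overall — the comparison reverses. The domestic pool's applicants skew toward Business, which has a lower base rate.

No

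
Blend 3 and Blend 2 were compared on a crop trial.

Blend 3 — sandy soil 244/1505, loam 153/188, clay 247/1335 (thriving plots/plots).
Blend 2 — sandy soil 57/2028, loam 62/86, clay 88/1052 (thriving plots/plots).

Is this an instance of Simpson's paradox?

Sandy soil: Blend 3 244/1505 = 16.2%, Blend 2 57/2028 = 2.8% → Blend 3
Loam: Blend 3 153/188 = 81.4%, Blend 2 62/86 = 72.1% → Blend 3
Clay: Blend 3 247/1335 = 18.5%, Blend 2 88/1052 = 8.4% → Blend 3
Overall: Blend 3 644/3028 = 21.3%, Blend 2 207/3166 = 6.5% → Blend 3
Blend 3 wins overall and in every soil group — no reversal.

No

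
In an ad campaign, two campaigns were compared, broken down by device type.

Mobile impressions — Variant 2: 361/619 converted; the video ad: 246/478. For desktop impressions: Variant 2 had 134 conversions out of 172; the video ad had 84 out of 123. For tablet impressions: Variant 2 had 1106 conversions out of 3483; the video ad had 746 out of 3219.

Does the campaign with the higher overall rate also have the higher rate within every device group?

Yes

Mobile: Variant 2 361/619 = 58.3%, the video ad 246/478 = 51.5% → Variant 2
Desktop: Variant 2 134/172 = 77.9%, the video ad 84/123 = 68.3% → Variant 2
Tablet: Variant 2 1106/3483 = 31.8%, the video ad 746/3219 = 23.2% → Variant 2
Overall: Variant 2 1601/4274 = 37.5%, the video ad 1076/3820 = 28.2% → Variant 2
Variant 2 wins overall and in every device group — no reversal.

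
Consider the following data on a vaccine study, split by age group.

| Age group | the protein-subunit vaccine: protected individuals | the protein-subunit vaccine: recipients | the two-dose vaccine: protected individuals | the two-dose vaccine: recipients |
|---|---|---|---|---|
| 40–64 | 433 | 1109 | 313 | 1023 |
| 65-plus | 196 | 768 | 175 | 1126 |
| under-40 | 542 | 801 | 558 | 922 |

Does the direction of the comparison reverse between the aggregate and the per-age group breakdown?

40–64: the protein-subunit vaccine 433/1109 = 39.0%, the two-dose vaccine 313/1023 = 30.6% → the protein-subunit vaccine
65-plus: the protein-subunit vaccine 196/768 = 25.5%, the two-dose vaccine 175/1126 = 15.5% → the protein-subunit vaccine
Under-40: the protein-subunit vaccine 542/801 = 67.7%, the two-dose vaccine 558/922 = 60.5% → the protein-subunit vaccine
Overall: the protein-subunit vaccine 1171/2678 = 43.7%, the two-dose vaccine 1046/3071 = 34.1% → the protein-subunit vaccine
The protein-subunit vaccine wins overall and in every age group — no reversal.

No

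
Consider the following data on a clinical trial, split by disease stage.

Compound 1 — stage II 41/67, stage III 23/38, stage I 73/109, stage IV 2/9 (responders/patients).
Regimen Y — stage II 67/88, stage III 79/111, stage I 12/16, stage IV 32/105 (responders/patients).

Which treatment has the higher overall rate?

Compound 1

Stage II: Compound 1 41/67 = 61.2%, Regimen Y 67/88 = 76.1% → Regimen Y
Stage III: Compound 1 23/38 = 60.5%, Regimen Y 79/111 = 71.2% → Regimen Y
Stage I: Compound 1 73/109 = 67.0%, Regimen Y 12/16 = 75.0% → Regimen Y
Stage IV: Compound 1 2/9 = 22.2%, Regimen Y 32/105 = 30.5% → Regimen Y
Overall: Compound 1 139/223 = 62.3%, Regimen Y 190/320 = 59.4% → Compound 1
(Regimen Y wins every disease group but Compound 1 wins overall — Regimen Y's patients skew toward the low-rate stage IV group.)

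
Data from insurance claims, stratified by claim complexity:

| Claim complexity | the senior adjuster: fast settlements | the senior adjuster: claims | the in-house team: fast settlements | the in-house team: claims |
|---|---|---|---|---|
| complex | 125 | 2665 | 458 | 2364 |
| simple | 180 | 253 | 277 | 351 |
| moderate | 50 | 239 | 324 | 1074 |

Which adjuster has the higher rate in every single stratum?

Complex: the senior adjuster 125/2665 = 4.7%, the in-house team 458/2364 = 19.4% → the in-house team
Simple: the senior adjuster 180/253 = 71.1%, the in-house team 277/351 = 78.9% → the in-house team
Moderate: the senior adjuster 50/239 = 20.9%, the in-house team 324/1074 = 30.2% → the in-house team
The in-house team has the higher rate in all 3 groups.

the in-house team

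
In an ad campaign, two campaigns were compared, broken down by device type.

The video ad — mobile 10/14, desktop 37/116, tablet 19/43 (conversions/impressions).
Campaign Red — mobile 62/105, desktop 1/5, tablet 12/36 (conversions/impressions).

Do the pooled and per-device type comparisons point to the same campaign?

No

Mobile: the video ad 10/14 = 71.4%, Campaign Red 62/105 = 59.0% → the video ad
Desktop: the video ad 37/116 = 31.9%, Campaign Red 1/5 = 20.0% → the video ad
Tablet: the video ad 19/43 = 44.2%, Campaign Red 12/36 = 33.3% → the video ad
Overall: the video ad 66/173 = 38.2%, Campaign Red 75/146 = 51.4% → Campaign Red
The video ad wins each device group but Campaign Red wins overall — the comparison reverses. The video ad's impressions skew toward desktop, which has a lower base rate.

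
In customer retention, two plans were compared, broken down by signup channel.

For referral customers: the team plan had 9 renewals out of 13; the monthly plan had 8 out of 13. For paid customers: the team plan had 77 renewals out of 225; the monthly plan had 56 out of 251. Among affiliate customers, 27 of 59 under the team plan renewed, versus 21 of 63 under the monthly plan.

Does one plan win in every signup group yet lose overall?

No

Referral: the team plan 9/13 = 69.2%, the monthly plan 8/13 = 61.5% → the team plan
Paid: the team plan 77/225 = 34.2%, the monthly plan 56/251 = 22.3% → the team plan
Affiliate: the team plan 27/59 = 45.8%, the monthly plan 21/63 = 33.3% → the team plan
Overall: the team plan 113/297 = 38.0%, the monthly plan 85/327 = 26.0% → the team plan
The team plan wins overall and in every signup group — no reversal.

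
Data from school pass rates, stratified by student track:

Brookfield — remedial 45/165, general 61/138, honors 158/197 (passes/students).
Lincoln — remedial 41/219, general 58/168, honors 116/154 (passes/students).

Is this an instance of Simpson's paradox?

Remedial: Brookfield 45/165 = 27.3%, Lincoln 41/219 = 18.7% → Brookfield
General: Brookfield 61/138 = 44.2%, Lincoln 58/168 = 34.5% → Brookfield
Honors: Brookfield 158/197 = 80.2%, Lincoln 116/154 = 75.3% → Brookfield
Overall: Brookfield 264/500 = 52.8%, Lincoln 215/541 = 39.7% → Brookfield
Brookfield wins overall and in every student group — no reversal.

No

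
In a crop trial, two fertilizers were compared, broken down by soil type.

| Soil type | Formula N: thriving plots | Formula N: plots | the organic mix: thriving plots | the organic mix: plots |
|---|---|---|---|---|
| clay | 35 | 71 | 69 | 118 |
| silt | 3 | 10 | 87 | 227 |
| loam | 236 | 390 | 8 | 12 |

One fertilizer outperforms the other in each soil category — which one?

the organic mix

Clay: Formula N 35/71 = 49.3%, the organic mix 69/118 = 58.5% → the organic mix
Silt: Formula N 3/10 = 30.0%, the organic mix 87/227 = 38.3% → the organic mix
Loam: Formula N 236/390 = 60.5%, the organic mix 8/12 = 66.7% → the organic mix
The organic mix has the higher rate in all 3 groups.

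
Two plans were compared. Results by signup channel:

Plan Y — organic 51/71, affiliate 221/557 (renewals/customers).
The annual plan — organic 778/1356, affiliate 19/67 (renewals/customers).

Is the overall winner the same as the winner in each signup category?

Organic: Plan Y 51/71 = 71.8%, the annual plan 778/1356 = 57.4% → Plan Y
Affiliate: Plan Y 221/557 = 39.7%, the annual plan 19/67 = 28.4% → Plan Y
Overall: Plan Y 272/628 = 43.3%, the annual plan 797/1423 = 56.0% → the annual plan
Plan Y wins each signup group but the annual plan wins overall — the comparison reverses. Plan Y's customers skew toward affiliate, which has a lower base rate.

No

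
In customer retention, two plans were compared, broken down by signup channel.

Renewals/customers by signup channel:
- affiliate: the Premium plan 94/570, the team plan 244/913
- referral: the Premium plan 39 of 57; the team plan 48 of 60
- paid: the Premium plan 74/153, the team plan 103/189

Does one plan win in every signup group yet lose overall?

Affiliate: the Premium plan 94/570 = 16.5%, the team plan 244/913 = 26.7% → the team plan
Referral: the Premium plan 39/57 = 68.4%, the team plan 48/60 = 80.0% → the team plan
Paid: the Premium plan 74/153 = 48.4%, the team plan 103/189 = 54.5% → the team plan
Overall: the Premium plan 207/780 = 26.5%, the team plan 395/1162 = 34.0% → the team plan
The team plan wins overall and in every signup group — no reversal.

No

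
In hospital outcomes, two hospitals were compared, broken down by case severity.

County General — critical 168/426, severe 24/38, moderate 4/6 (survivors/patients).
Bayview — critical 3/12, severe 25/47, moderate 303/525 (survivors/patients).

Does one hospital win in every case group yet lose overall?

Yes

Critical: County General 168/426 = 39.4%, Bayview 3/12 = 25.0% → County General
Severe: County General 24/38 = 63.2%, Bayview 25/47 = 53.2% → County General
Moderate: County General 4/6 = 66.7%, Bayview 303/525 = 57.7% → County General
Overall: County General 196/470 = 41.7%, Bayview 331/584 = 56.7% → Bayview
County General wins each case group but Bayview wins overall — the comparison reverses. County General's patients skew toward critical, which has a lower base rate.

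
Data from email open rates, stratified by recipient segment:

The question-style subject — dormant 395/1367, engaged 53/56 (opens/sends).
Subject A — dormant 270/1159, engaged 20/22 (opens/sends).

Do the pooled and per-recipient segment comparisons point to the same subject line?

Dormant: the question-style subject 395/1367 = 28.9%, Subject A 270/1159 = 23.3% → the question-style subject
Engaged: the question-style subject 53/56 = 94.6%, Subject A 20/22 = 90.9% → the question-style subject
Overall: the question-style subject 448/1423 = 31.5%, Subject A 290/1181 = 24.6% → the question-style subject
The question-style subject wins overall and in every recipient group — no reversal.

Yes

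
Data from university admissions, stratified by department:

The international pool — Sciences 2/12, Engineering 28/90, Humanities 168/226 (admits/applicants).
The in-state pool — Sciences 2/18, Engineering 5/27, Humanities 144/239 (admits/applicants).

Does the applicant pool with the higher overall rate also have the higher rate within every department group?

Yes

Sciences: the international pool 2/12 = 16.7%, the in-state pool 2/18 = 11.1% → the international pool
Engineering: the international pool 28/90 = 31.1%, the in-state pool 5/27 = 18.5% → the international pool
Humanities: the international pool 168/226 = 74.3%, the in-state pool 144/239 = 60.3% → the international pool
Overall: the international pool 198/328 = 60.4%, the in-state pool 151/284 = 53.2% → the international pool
The international pool wins overall and in every department group — no reversal.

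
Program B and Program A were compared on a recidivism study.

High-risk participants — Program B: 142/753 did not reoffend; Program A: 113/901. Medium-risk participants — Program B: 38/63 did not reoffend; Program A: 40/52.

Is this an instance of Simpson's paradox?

No

High-risk: Program B 142/753 = 18.9%, Program A 113/901 = 12.5% → Program B
Medium-risk: Program B 38/63 = 60.3%, Program A 40/52 = 76.9% → Program A
Overall: Program B 180/816 = 22.1%, Program A 153/953 = 16.1% → Program B
Neither sweeps: Program B wins 1 of 2 groups, Program A wins 1. Program B wins overall but not every group — no Simpson reversal.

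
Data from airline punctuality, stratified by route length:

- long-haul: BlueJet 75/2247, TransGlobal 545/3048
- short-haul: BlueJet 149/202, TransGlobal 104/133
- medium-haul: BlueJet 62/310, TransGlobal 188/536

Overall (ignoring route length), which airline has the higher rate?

TransGlobal

Long-haul: BlueJet 75/2247 = 3.3%, TransGlobal 545/3048 = 17.9% → TransGlobal
Short-haul: BlueJet 149/202 = 73.8%, TransGlobal 104/133 = 78.2% → TransGlobal
Medium-haul: BlueJet 62/310 = 20.0%, TransGlobal 188/536 = 35.1% → TransGlobal
Overall: BlueJet 286/2759 = 10.4%, TransGlobal 837/3717 = 22.5% → TransGlobal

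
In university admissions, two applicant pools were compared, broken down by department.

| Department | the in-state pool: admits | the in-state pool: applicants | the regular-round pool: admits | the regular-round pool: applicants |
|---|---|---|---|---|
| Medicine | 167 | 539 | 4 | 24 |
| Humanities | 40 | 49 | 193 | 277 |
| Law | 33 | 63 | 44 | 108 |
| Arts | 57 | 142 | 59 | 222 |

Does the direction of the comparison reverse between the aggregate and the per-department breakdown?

Yes

Medicine: the in-state pool 167/539 = 31.0%, the regular-round pool 4/24 = 16.7% → the in-state pool
Humanities: the in-state pool 40/49 = 81.6%, the regular-round pool 193/277 = 69.7% → the in-state pool
Law: the in-state pool 33/63 = 52.4%, the regular-round pool 44/108 = 40.7% → the in-state pool
Arts: the in-state pool 57/142 = 40.1%, the regular-round pool 59/222 = 26.6% → the in-state pool
Overall: the in-state pool 297/793 = 37.5%, the regular-round pool 300/631 = 47.5% → the regular-round pool
The in-state pool wins each department group but the regular-round pool wins overall — the comparison reverses. The in-state pool's applicants skew toward Medicine, which has a lower base rate.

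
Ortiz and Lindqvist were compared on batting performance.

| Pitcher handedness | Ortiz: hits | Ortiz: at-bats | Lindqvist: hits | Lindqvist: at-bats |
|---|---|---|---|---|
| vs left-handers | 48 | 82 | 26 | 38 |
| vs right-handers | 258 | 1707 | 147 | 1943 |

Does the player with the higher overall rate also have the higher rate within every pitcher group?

Vs left-handers: Ortiz 48/82 = 58.5%, Lindqvist 26/38 = 68.4% → Lindqvist
Vs right-handers: Ortiz 258/1707 = 15.1%, Lindqvist 147/1943 = 7.6% → Ortiz
Overall: Ortiz 306/1789 = 17.1%, Lindqvist 173/1981 = 8.7% → Ortiz
Neither sweeps: Ortiz wins 1 of 2 groups, Lindqvist wins 1. Ortiz wins overall but not every group — no Simpson reversal.

No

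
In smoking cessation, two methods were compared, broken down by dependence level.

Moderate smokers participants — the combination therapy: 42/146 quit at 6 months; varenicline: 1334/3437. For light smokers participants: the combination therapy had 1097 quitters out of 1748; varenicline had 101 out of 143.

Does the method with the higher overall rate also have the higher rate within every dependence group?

Moderate smokers: the combination therapy 42/146 = 28.8%, varenicline 1334/3437 = 38.8% → varenicline
Light smokers: the combination therapy 1097/1748 = 62.8%, varenicline 101/143 = 70.6% → varenicline
Overall: the combination therapy 1139/1894 = 60.1%, varenicline 1435/3580 = 40.1% → the combination therapy
Varenicline wins each dependence group but the combination therapy wins overall — the comparison reverses. Varenicline's participants skew toward moderate smokers, which has a lower base rate.

No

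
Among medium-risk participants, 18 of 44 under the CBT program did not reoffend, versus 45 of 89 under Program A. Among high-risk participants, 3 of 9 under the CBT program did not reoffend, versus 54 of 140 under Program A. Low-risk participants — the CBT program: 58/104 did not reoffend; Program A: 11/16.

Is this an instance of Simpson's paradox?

Yes

Medium-risk: the CBT program 18/44 = 40.9%, Program A 45/89 = 50.6% → Program A
High-risk: the CBT program 3/9 = 33.3%, Program A 54/140 = 38.6% → Program A
Low-risk: the CBT program 58/104 = 55.8%, Program A 11/16 = 68.8% → Program A
Overall: the CBT program 79/157 = 50.3%, Program A 110/245 = 44.9% → the CBT program
Program A wins each risk group but the CBT program wins overall — the comparison reverses. Program A's participants skew toward high-risk, which has a lower base rate.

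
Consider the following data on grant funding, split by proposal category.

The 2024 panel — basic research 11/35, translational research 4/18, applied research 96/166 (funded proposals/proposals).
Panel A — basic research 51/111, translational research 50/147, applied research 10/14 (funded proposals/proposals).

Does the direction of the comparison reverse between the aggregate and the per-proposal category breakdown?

Yes

Basic research: the 2024 panel 11/35 = 31.4%, Panel A 51/111 = 45.9% → Panel A
Translational research: the 2024 panel 4/18 = 22.2%, Panel A 50/147 = 34.0% → Panel A
Applied research: the 2024 panel 96/166 = 57.8%, Panel A 10/14 = 71.4% → Panel A
Overall: the 2024 panel 111/219 = 50.7%, Panel A 111/272 = 40.8% → the 2024 panel
Panel A wins each proposal group but the 2024 panel wins overall — the comparison reverses. Panel A's proposals skew toward translational research, which has a lower base rate.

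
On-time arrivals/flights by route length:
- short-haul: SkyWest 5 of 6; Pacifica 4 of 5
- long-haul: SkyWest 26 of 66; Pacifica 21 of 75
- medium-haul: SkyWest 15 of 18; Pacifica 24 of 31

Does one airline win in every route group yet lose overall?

Short-haul: SkyWest 5/6 = 83.3%, Pacifica 4/5 = 80.0% → SkyWest
Long-haul: SkyWest 26/66 = 39.4%, Pacifica 21/75 = 28.0% → SkyWest
Medium-haul: SkyWest 15/18 = 83.3%, Pacifica 24/31 = 77.4% → SkyWest
Overall: SkyWest 46/90 = 51.1%, Pacifica 49/111 = 44.1% → SkyWest
SkyWest wins overall and in every route group — no reversal.

No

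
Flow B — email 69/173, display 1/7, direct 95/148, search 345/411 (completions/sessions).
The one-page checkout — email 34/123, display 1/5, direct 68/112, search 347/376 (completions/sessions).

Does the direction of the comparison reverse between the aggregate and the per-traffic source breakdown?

No

Email: Flow B 69/173 = 39.9%, the one-page checkout 34/123 = 27.6% → Flow B
Display: Flow B 1/7 = 14.3%, the one-page checkout 1/5 = 20.0% → the one-page checkout
Direct: Flow B 95/148 = 64.2%, the one-page checkout 68/112 = 60.7% → Flow B
Search: Flow B 345/411 = 83.9%, the one-page checkout 347/376 = 92.3% → the one-page checkout
Overall: Flow B 510/739 = 69.0%, the one-page checkout 450/616 = 73.1% → the one-page checkout
Neither sweeps: Flow B wins 2 of 4 groups, the one-page checkout wins 2. The one-page checkout wins overall but not every group — no Simpson reversal.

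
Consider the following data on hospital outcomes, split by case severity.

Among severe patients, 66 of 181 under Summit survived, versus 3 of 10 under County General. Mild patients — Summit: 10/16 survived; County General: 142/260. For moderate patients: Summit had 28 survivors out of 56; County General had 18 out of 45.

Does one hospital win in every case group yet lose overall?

Yes

Severe: Summit 66/181 = 36.5%, County General 3/10 = 30.0% → Summit
Mild: Summit 10/16 = 62.5%, County General 142/260 = 54.6% → Summit
Moderate: Summit 28/56 = 50.0%, County General 18/45 = 40.0% → Summit
Overall: Summit 104/253 = 41.1%, County General 163/315 = 51.7% → County General
Summit wins each case group but County General wins overall — the comparison reverses. Summit's patients skew toward severe, which has a lower base rate.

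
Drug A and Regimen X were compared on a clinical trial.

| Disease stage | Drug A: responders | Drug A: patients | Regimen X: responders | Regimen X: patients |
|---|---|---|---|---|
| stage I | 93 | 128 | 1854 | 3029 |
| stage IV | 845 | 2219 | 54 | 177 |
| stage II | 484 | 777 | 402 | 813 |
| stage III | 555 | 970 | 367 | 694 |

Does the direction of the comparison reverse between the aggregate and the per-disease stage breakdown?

Yes

Stage I: Drug A 93/128 = 72.7%, Regimen X 1854/3029 = 61.2% → Drug A
Stage IV: Drug A 845/2219 = 38.1%, Regimen X 54/177 = 30.5% → Drug A
Stage II: Drug A 484/777 = 62.3%, Regimen X 402/813 = 49.4% → Drug A
Stage III: Drug A 555/970 = 57.2%, Regimen X 367/694 = 52.9% → Drug A
Overall: Drug A 1977/4094 = 48.3%, Regimen X 2677/4713 = 56.8% → Regimen X
Drug A wins each disease group but Regimen X wins overall — the comparison reverses. Drug A's patients skew toward stage IV, which has a lower base rate.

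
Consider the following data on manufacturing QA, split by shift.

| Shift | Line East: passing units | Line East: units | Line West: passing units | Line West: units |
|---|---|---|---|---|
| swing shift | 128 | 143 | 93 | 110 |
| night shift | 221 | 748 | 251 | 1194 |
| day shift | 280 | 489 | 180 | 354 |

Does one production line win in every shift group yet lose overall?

No

Swing shift: Line East 128/143 = 89.5%, Line West 93/110 = 84.5% → Line East
Night shift: Line East 221/748 = 29.5%, Line West 251/1194 = 21.0% → Line East
Day shift: Line East 280/489 = 57.3%, Line West 180/354 = 50.8% → Line East
Overall: Line East 629/1380 = 45.6%, Line West 524/1658 = 31.6% → Line East
Line East wins overall and in every shift group — no reversal.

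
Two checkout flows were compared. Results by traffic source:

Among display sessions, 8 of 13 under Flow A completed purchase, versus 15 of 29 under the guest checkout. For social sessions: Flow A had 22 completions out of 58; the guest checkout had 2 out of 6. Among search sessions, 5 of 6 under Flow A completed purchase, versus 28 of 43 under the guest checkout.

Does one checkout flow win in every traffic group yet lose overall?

Display: Flow A 8/13 = 61.5%, the guest checkout 15/29 = 51.7% → Flow A
Social: Flow A 22/58 = 37.9%, the guest checkout 2/6 = 33.3% → Flow A
Search: Flow A 5/6 = 83.3%, the guest checkout 28/43 = 65.1% → Flow A
Overall: Flow A 35/77 = 45.5%, the guest checkout 45/78 = 57.7% → the guest checkout
Flow A wins each traffic group but the guest checkout wins overall — the comparison reverses. Flow A's sessions skew toward social, which has a lower base rate.

Yes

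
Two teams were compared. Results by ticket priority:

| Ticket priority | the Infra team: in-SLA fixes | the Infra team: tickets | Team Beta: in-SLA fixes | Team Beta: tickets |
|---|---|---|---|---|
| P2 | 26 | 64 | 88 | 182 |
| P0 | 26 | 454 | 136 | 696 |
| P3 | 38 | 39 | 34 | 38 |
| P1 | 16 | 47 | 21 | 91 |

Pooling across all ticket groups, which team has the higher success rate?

P2: the Infra team 26/64 = 40.6%, Team Beta 88/182 = 48.4% → Team Beta
P0: the Infra team 26/454 = 5.7%, Team Beta 136/696 = 19.5% → Team Beta
P3: the Infra team 38/39 = 97.4%, Team Beta 34/38 = 89.5% → the Infra team
P1: the Infra team 16/47 = 34.0%, Team Beta 21/91 = 23.1% → the Infra team
Overall: the Infra team 106/604 = 17.5%, Team Beta 279/1007 = 27.7% → Team Beta
(Neither sweeps every ticket group, but Team Beta has the higher pooled rate.)

Team Beta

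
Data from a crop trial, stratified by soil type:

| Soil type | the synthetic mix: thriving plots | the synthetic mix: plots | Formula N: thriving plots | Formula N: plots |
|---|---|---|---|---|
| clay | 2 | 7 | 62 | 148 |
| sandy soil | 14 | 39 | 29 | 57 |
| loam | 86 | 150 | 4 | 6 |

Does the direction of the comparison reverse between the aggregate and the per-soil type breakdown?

Clay: the synthetic mix 2/7 = 28.6%, Formula N 62/148 = 41.9% → Formula N
Sandy soil: the synthetic mix 14/39 = 35.9%, Formula N 29/57 = 50.9% → Formula N
Loam: the synthetic mix 86/150 = 57.3%, Formula N 4/6 = 66.7% → Formula N
Overall: the synthetic mix 102/196 = 52.0%, Formula N 95/211 = 45.0% → the synthetic mix
Formula N wins each soil group but the synthetic mix wins overall — the comparison reverses. Formula N's plots skew toward clay, which has a lower base rate.

Yes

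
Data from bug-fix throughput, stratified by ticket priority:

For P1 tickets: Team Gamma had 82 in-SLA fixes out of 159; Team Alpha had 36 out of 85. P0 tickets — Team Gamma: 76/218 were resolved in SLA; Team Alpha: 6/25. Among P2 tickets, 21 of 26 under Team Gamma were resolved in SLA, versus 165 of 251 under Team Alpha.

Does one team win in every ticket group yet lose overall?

Yes

P1: Team Gamma 82/159 = 51.6%, Team Alpha 36/85 = 42.4% → Team Gamma
P0: Team Gamma 76/218 = 34.9%, Team Alpha 6/25 = 24.0% → Team Gamma
P2: Team Gamma 21/26 = 80.8%, Team Alpha 165/251 = 65.7% → Team Gamma
Overall: Team Gamma 179/403 = 44.4%, Team Alpha 207/361 = 57.3% → Team Alpha
Team Gamma wins each ticket group but Team Alpha wins overall — the comparison reverses. Team Gamma's tickets skew toward P0, which has a lower base rate.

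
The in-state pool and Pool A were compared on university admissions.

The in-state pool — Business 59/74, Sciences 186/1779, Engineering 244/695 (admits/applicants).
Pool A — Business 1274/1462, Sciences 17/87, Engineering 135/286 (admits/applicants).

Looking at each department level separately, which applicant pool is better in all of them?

Pool A

Business: the in-state pool 59/74 = 79.7%, Pool A 1274/1462 = 87.1% → Pool A
Sciences: the in-state pool 186/1779 = 10.5%, Pool A 17/87 = 19.5% → Pool A
Engineering: the in-state pool 244/695 = 35.1%, Pool A 135/286 = 47.2% → Pool A
Pool A has the higher rate in all 3 groups.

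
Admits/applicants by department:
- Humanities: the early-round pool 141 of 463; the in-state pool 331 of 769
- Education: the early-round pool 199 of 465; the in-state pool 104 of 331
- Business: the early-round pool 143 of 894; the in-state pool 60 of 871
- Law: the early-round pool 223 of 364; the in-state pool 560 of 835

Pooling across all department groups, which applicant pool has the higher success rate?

Humanities: the early-round pool 141/463 = 30.5%, the in-state pool 331/769 = 43.0% → the in-state pool
Education: the early-round pool 199/465 = 42.8%, the in-state pool 104/331 = 31.4% → the early-round pool
Business: the early-round pool 143/894 = 16.0%, the in-state pool 60/871 = 6.9% → the early-round pool
Law: the early-round pool 223/364 = 61.3%, the in-state pool 560/835 = 67.1% → the in-state pool
Overall: the early-round pool 706/2186 = 32.3%, the in-state pool 1055/2806 = 37.6% → the in-state pool
(Neither sweeps every department group, but the in-state pool has the higher pooled rate.)

the in-state pool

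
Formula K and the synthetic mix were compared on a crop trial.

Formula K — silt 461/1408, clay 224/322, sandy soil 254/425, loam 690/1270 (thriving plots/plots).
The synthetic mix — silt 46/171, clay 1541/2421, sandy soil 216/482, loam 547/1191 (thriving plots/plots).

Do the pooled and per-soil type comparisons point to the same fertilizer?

Silt: Formula K 461/1408 = 32.7%, the synthetic mix 46/171 = 26.9% → Formula K
Clay: Formula K 224/322 = 69.6%, the synthetic mix 1541/2421 = 63.7% → Formula K
Sandy soil: Formula K 254/425 = 59.8%, the synthetic mix 216/482 = 44.8% → Formula K
Loam: Formula K 690/1270 = 54.3%, the synthetic mix 547/1191 = 45.9% → Formula K
Overall: Formula K 1629/3425 = 47.6%, the synthetic mix 2350/4265 = 55.1% → the synthetic mix
Formula K wins each soil group but the synthetic mix wins overall — the comparison reverses. Formula K's plots skew toward silt, which has a lower base rate.

No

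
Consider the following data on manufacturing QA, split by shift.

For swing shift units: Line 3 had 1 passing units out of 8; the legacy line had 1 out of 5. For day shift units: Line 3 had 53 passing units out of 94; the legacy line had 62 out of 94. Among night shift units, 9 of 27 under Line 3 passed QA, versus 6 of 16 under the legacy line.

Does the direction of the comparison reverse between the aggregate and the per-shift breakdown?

Swing shift: Line 3 1/8 = 12.5%, the legacy line 1/5 = 20.0% → the legacy line
Day shift: Line 3 53/94 = 56.4%, the legacy line 62/94 = 66.0% → the legacy line
Night shift: Line 3 9/27 = 33.3%, the legacy line 6/16 = 37.5% → the legacy line
Overall: Line 3 63/129 = 48.8%, the legacy line 69/115 = 60.0% → the legacy line
The legacy line wins overall and in every shift group — no reversal.

No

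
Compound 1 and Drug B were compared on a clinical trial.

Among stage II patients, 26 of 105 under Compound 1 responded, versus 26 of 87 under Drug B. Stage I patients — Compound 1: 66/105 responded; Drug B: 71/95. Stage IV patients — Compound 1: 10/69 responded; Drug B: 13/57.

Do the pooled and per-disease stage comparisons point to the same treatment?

Stage II: Compound 1 26/105 = 24.8%, Drug B 26/87 = 29.9% → Drug B
Stage I: Compound 1 66/105 = 62.9%, Drug B 71/95 = 74.7% → Drug B
Stage IV: Compound 1 10/69 = 14.5%, Drug B 13/57 = 22.8% → Drug B
Overall: Compound 1 102/279 = 36.6%, Drug B 110/239 = 46.0% → Drug B
Drug B wins overall and in every disease group — no reversal.

Yes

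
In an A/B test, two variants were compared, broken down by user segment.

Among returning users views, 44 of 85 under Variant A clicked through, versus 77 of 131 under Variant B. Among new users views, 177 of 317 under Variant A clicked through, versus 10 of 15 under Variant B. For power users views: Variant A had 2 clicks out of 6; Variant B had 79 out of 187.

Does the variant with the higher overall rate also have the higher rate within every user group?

No

Returning users: Variant A 44/85 = 51.8%, Variant B 77/131 = 58.8% → Variant B
New users: Variant A 177/317 = 55.8%, Variant B 10/15 = 66.7% → Variant B
Power users: Variant A 2/6 = 33.3%, Variant B 79/187 = 42.2% → Variant B
Overall: Variant A 223/408 = 54.7%, Variant B 166/333 = 49.8% → Variant A
Variant B wins each user group but Variant A wins overall — the comparison reverses. Variant B's views skew toward power users, which has a lower base rate.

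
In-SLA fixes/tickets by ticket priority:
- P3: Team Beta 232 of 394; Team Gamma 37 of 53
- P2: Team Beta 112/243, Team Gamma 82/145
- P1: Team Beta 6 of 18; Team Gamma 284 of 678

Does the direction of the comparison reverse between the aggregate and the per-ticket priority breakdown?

P3: Team Beta 232/394 = 58.9%, Team Gamma 37/53 = 69.8% → Team Gamma
P2: Team Beta 112/243 = 46.1%, Team Gamma 82/145 = 56.6% → Team Gamma
P1: Team Beta 6/18 = 33.3%, Team Gamma 284/678 = 41.9% → Team Gamma
Overall: Team Beta 350/655 = 53.4%, Team Gamma 403/876 = 46.0% → Team Beta
Team Gamma wins each ticket group but Team Beta wins overall — the comparison reverses. Team Gamma's tickets skew toward P1, which has a lower base rate.

Yes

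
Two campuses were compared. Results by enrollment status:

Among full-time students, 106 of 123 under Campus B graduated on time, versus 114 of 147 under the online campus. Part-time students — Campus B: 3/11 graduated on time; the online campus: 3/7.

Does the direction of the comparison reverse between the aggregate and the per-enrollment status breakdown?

No

Full-time: Campus B 106/123 = 86.2%, the online campus 114/147 = 77.6% → Campus B
Part-time: Campus B 3/11 = 27.3%, the online campus 3/7 = 42.9% → the online campus
Overall: Campus B 109/134 = 81.3%, the online campus 117/154 = 76.0% → Campus B
Neither sweeps: Campus B wins 1 of 2 groups, the online campus wins 1. Campus B wins overall but not every group — no Simpson reversal.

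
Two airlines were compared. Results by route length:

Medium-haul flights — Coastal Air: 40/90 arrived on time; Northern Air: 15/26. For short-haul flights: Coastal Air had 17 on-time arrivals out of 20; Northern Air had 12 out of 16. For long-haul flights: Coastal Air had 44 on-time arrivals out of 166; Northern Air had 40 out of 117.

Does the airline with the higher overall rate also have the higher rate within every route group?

Medium-haul: Coastal Air 40/90 = 44.4%, Northern Air 15/26 = 57.7% → Northern Air
Short-haul: Coastal Air 17/20 = 85.0%, Northern Air 12/16 = 75.0% → Coastal Air
Long-haul: Coastal Air 44/166 = 26.5%, Northern Air 40/117 = 34.2% → Northern Air
Overall: Coastal Air 101/276 = 36.6%, Northern Air 67/159 = 42.1% → Northern Air
Neither sweeps: Coastal Air wins 1 of 3 groups, Northern Air wins 2. Northern Air wins overall but not every group — no Simpson reversal.

No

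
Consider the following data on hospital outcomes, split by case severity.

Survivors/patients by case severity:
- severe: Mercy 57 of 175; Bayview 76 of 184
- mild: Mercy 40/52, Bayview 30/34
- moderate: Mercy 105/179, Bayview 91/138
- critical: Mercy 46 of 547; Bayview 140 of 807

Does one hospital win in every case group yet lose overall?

No

Severe: Mercy 57/175 = 32.6%, Bayview 76/184 = 41.3% → Bayview
Mild: Mercy 40/52 = 76.9%, Bayview 30/34 = 88.2% → Bayview
Moderate: Mercy 105/179 = 58.7%, Bayview 91/138 = 65.9% → Bayview
Critical: Mercy 46/547 = 8.4%, Bayview 140/807 = 17.3% → Bayview
Overall: Mercy 248/953 = 26.0%, Bayview 337/1163 = 29.0% → Bayview
Bayview wins overall and in every case group — no reversal.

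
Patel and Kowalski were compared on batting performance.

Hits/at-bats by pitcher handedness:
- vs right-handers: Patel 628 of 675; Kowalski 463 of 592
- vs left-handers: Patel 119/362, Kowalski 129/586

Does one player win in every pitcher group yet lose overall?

Vs right-handers: Patel 628/675 = 93.0%, Kowalski 463/592 = 78.2% → Patel
Vs left-handers: Patel 119/362 = 32.9%, Kowalski 129/586 = 22.0% → Patel
Overall: Patel 747/1037 = 72.0%, Kowalski 592/1178 = 50.3% → Patel
Patel wins overall and in every pitcher group — no reversal.

No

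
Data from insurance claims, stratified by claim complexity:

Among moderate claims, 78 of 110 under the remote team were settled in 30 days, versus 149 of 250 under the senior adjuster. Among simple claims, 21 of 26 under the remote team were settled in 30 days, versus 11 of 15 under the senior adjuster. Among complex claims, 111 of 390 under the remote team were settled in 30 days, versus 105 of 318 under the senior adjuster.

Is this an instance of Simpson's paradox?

Moderate: the remote team 78/110 = 70.9%, the senior adjuster 149/250 = 59.6% → the remote team
Simple: the remote team 21/26 = 80.8%, the senior adjuster 11/15 = 73.3% → the remote team
Complex: the remote team 111/390 = 28.5%, the senior adjuster 105/318 = 33.0% → the senior adjuster
Overall: the remote team 210/526 = 39.9%, the senior adjuster 265/583 = 45.5% → the senior adjuster
Neither sweeps: the remote team wins 2 of 3 groups, the senior adjuster wins 1. The senior adjuster wins overall but not every group — no Simpson reversal.

No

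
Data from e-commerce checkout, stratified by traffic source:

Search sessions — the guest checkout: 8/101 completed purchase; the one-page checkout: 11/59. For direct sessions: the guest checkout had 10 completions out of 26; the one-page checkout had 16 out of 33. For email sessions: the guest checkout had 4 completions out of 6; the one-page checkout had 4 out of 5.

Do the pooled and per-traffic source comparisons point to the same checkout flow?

Search: the guest checkout 8/101 = 7.9%, the one-page checkout 11/59 = 18.6% → the one-page checkout
Direct: the guest checkout 10/26 = 38.5%, the one-page checkout 16/33 = 48.5% → the one-page checkout
Email: the guest checkout 4/6 = 66.7%, the one-page checkout 4/5 = 80.0% → the one-page checkout
Overall: the guest checkout 22/133 = 16.5%, the one-page checkout 31/97 = 32.0% → the one-page checkout
The one-page checkout wins overall and in every traffic group — no reversal.

Yes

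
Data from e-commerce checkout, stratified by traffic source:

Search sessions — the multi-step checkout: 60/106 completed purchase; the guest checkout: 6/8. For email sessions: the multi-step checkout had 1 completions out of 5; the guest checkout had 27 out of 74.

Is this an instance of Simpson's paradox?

Yes

Search: the multi-step checkout 60/106 = 56.6%, the guest checkout 6/8 = 75.0% → the guest checkout
Email: the multi-step checkout 1/5 = 20.0%, the guest checkout 27/74 = 36.5% → the guest checkout
Overall: the multi-step checkout 61/111 = 55.0%, the guest checkout 33/82 = 40.2% → the multi-step checkout
The guest checkout wins each traffic group but the multi-step checkout wins overall — the comparison reverses. The guest checkout's sessions skew toward email, which has a lower base rate.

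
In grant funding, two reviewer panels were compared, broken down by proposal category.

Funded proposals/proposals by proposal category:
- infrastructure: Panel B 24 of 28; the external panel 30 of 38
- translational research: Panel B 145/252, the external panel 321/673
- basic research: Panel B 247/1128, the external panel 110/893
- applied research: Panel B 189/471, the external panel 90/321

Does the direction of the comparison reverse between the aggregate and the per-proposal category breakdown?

No

Infrastructure: Panel B 24/28 = 85.7%, the external panel 30/38 = 78.9% → Panel B
Translational research: Panel B 145/252 = 57.5%, the external panel 321/673 = 47.7% → Panel B
Basic research: Panel B 247/1128 = 21.9%, the external panel 110/893 = 12.3% → Panel B
Applied research: Panel B 189/471 = 40.1%, the external panel 90/321 = 28.0% → Panel B
Overall: Panel B 605/1879 = 32.2%, the external panel 551/1925 = 28.6% → Panel B
Panel B wins overall and in every proposal group — no reversal.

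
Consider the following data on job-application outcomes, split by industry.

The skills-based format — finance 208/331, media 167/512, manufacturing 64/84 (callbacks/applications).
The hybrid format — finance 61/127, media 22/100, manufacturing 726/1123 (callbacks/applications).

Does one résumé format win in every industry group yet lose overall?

Finance: the skills-based format 208/331 = 62.8%, the hybrid format 61/127 = 48.0% → the skills-based format
Media: the skills-based format 167/512 = 32.6%, the hybrid format 22/100 = 22.0% → the skills-based format
Manufacturing: the skills-based format 64/84 = 76.2%, the hybrid format 726/1123 = 64.6% → the skills-based format
Overall: the skills-based format 439/927 = 47.4%, the hybrid format 809/1350 = 59.9% → the hybrid format
The skills-based format wins each industry group but the hybrid format wins overall — the comparison reverses. The skills-based format's applications skew toward media, which has a lower base rate.

Yes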